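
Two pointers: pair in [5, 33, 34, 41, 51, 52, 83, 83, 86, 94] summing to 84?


lo=0(5)+hi=9(94)=99
lo=0(5)+hi=8(86)=91
lo=0(5)+hi=7(83)=88
lo=0(5)+hi=6(83)=88
lo=0(5)+hi=5(52)=57
lo=1(33)+hi=5(52)=85
lo=1(33)+hi=4(51)=84

Yes: 33+51=84


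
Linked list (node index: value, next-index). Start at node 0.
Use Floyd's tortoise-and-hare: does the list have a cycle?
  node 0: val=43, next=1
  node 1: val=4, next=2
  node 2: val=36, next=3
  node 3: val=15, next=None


Floyd's tortoise (slow, +1) and hare (fast, +2):
  init: slow=0, fast=0
  step 1: slow=1, fast=2
  step 2: fast 2->3->None, no cycle

Cycle: no


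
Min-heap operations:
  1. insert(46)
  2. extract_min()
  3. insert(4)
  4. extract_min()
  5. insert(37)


insert(46) -> [46]
extract_min()->46, []
insert(4) -> [4]
extract_min()->4, []
insert(37) -> [37]

Final heap: [37]


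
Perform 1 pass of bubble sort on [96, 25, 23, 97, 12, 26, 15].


Initial: [96, 25, 23, 97, 12, 26, 15]
Pass 1: [25, 23, 96, 12, 26, 15, 97] (5 swaps)

After 1 pass: [25, 23, 96, 12, 26, 15, 97]


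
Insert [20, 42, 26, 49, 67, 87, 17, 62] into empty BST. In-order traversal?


Insert 20: root
Insert 42: R from 20
Insert 26: R from 20 -> L from 42
Insert 49: R from 20 -> R from 42
Insert 67: R from 20 -> R from 42 -> R from 49
Insert 87: R from 20 -> R from 42 -> R from 49 -> R from 67
Insert 17: L from 20
Insert 62: R from 20 -> R from 42 -> R from 49 -> L from 67

In-order: [17, 20, 26, 42, 49, 62, 67, 87]


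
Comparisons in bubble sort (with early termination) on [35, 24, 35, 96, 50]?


Algorithm: bubble sort (with early termination)
Input: [35, 24, 35, 96, 50]
Sorted: [24, 35, 35, 50, 96]

7


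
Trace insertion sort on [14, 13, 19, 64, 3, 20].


Initial: [14, 13, 19, 64, 3, 20]
Insert 13: [13, 14, 19, 64, 3, 20]
Insert 19: [13, 14, 19, 64, 3, 20]
Insert 64: [13, 14, 19, 64, 3, 20]
Insert 3: [3, 13, 14, 19, 64, 20]
Insert 20: [3, 13, 14, 19, 20, 64]

Sorted: [3, 13, 14, 19, 20, 64]


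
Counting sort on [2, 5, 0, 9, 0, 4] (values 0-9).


Input: [2, 5, 0, 9, 0, 4]
Counts: [2, 0, 1, 0, 1, 1, 0, 0, 0, 1]

Sorted: [0, 0, 2, 4, 5, 9]


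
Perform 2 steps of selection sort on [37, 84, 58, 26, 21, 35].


Initial: [37, 84, 58, 26, 21, 35]
Step 1: min=21 at 4
  Swap: [21, 84, 58, 26, 37, 35]
Step 2: min=26 at 3
  Swap: [21, 26, 58, 84, 37, 35]

After 2 steps: [21, 26, 58, 84, 37, 35]


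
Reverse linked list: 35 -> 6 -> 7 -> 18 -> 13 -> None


Step 1: curr=35, set curr.next=prev(None) | reversed so far: 35
Step 2: curr=6, set curr.next=prev(35) | reversed so far: 6 -> 35
Step 3: curr=7, set curr.next=prev(6) | reversed so far: 7 -> 6 -> 35
Step 4: curr=18, set curr.next=prev(7) | reversed so far: 18 -> 7 -> 6 -> 35
Step 5: curr=13, set curr.next=prev(18) | reversed so far: 13 -> 18 -> 7 -> 6 -> 35

13 -> 18 -> 7 -> 6 -> 35 -> None


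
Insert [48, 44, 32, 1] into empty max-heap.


Insert 48: [48]
Insert 44: [48, 44]
Insert 32: [48, 44, 32]
Insert 1: [48, 44, 32, 1]

Final heap: [48, 44, 32, 1]


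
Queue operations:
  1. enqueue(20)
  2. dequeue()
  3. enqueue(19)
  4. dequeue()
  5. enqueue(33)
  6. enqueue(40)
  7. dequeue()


enqueue(20) -> [20]
dequeue()->20, []
enqueue(19) -> [19]
dequeue()->19, []
enqueue(33) -> [33]
enqueue(40) -> [33, 40]
dequeue()->33, [40]

Final queue: [40]


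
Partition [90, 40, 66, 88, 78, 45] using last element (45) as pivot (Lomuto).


Pivot: 45
  40 <= 45: swap -> [40, 90, 66, 88, 78, 45]
Place pivot at 1: [40, 45, 66, 88, 78, 90]

Partitioned: [40, 45, 66, 88, 78, 90]


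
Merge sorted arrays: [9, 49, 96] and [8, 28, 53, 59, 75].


Take 8 from B
Take 9 from A
Take 28 from B
Take 49 from A
Take 53 from B
Take 59 from B
Take 75 from B

Merged: [8, 9, 28, 49, 53, 59, 75, 96]


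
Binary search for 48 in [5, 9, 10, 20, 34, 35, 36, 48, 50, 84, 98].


Step 1: lo=0, hi=10, mid=5, val=35
Step 2: lo=6, hi=10, mid=8, val=50
Step 3: lo=6, hi=7, mid=6, val=36
Step 4: lo=7, hi=7, mid=7, val=48

Found at index 7


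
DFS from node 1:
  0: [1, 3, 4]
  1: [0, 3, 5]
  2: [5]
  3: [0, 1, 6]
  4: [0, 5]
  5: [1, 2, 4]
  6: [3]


Visit 1, push [5, 3, 0]
Visit 0, push [4, 3]
Visit 3, push [6]
Visit 6, push []
Visit 4, push [5]
Visit 5, push [2]
Visit 2, push []

DFS order: [1, 0, 3, 6, 4, 5, 2]


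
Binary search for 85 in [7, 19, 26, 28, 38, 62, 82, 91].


Step 1: lo=0, hi=7, mid=3, val=28
Step 2: lo=4, hi=7, mid=5, val=62
Step 3: lo=6, hi=7, mid=6, val=82
Step 4: lo=7, hi=7, mid=7, val=91

Not found


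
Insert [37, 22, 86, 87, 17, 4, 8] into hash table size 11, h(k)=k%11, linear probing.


Insert 37: h=4 -> slot 4
Insert 22: h=0 -> slot 0
Insert 86: h=9 -> slot 9
Insert 87: h=10 -> slot 10
Insert 17: h=6 -> slot 6
Insert 4: h=4, 1 probes -> slot 5
Insert 8: h=8 -> slot 8

Table: [22, None, None, None, 37, 4, 17, None, 8, 86, 87]


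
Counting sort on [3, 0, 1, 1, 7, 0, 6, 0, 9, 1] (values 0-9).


Input: [3, 0, 1, 1, 7, 0, 6, 0, 9, 1]
Counts: [3, 3, 0, 1, 0, 0, 1, 1, 0, 1]

Sorted: [0, 0, 0, 1, 1, 1, 3, 6, 7, 9]


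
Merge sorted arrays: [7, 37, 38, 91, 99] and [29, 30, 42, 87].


Take 7 from A
Take 29 from B
Take 30 from B
Take 37 from A
Take 38 from A
Take 42 from B
Take 87 from B

Merged: [7, 29, 30, 37, 38, 42, 87, 91, 99]


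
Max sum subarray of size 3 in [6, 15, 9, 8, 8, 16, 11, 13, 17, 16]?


[0:3]: 30
[1:4]: 32
[2:5]: 25
[3:6]: 32
[4:7]: 35
[5:8]: 40
[6:9]: 41
[7:10]: 46

Max: 46 at [7:10]


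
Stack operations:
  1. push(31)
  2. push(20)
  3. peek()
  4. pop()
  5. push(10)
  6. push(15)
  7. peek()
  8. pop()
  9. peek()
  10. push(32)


push(31) -> [31]
push(20) -> [31, 20]
peek()->20
pop()->20, [31]
push(10) -> [31, 10]
push(15) -> [31, 10, 15]
peek()->15
pop()->15, [31, 10]
peek()->10
push(32) -> [31, 10, 32]

Final stack: [31, 10, 32]


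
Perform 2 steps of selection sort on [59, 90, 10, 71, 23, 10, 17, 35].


Initial: [59, 90, 10, 71, 23, 10, 17, 35]
Step 1: min=10 at 2
  Swap: [10, 90, 59, 71, 23, 10, 17, 35]
Step 2: min=10 at 5
  Swap: [10, 10, 59, 71, 23, 90, 17, 35]

After 2 steps: [10, 10, 59, 71, 23, 90, 17, 35]


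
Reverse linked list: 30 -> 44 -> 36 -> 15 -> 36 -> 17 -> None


Step 1: curr=30, set curr.next=prev(None) | reversed so far: 30
Step 2: curr=44, set curr.next=prev(30) | reversed so far: 44 -> 30
Step 3: curr=36, set curr.next=prev(44) | reversed so far: 36 -> 44 -> 30
Step 4: curr=15, set curr.next=prev(36) | reversed so far: 15 -> 36 -> 44 -> 30
Step 5: curr=36, set curr.next=prev(15) | reversed so far: 36 -> 15 -> 36 -> 44 -> 30
Step 6: curr=17, set curr.next=prev(36) | reversed so far: 17 -> 36 -> 15 -> 36 -> 44 -> 30

17 -> 36 -> 15 -> 36 -> 44 -> 30 -> None


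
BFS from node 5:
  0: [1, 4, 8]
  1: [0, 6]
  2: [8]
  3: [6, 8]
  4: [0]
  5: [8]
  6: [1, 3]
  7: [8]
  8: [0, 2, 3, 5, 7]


Visit 5, enqueue [8]
Visit 8, enqueue [0, 2, 3, 7]
Visit 0, enqueue [1, 4]
Visit 2, enqueue []
Visit 3, enqueue [6]
Visit 7, enqueue []
Visit 1, enqueue []
Visit 4, enqueue []
Visit 6, enqueue []

BFS order: [5, 8, 0, 2, 3, 7, 1, 4, 6]


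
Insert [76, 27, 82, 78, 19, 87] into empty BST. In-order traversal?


Insert 76: root
Insert 27: L from 76
Insert 82: R from 76
Insert 78: R from 76 -> L from 82
Insert 19: L from 76 -> L from 27
Insert 87: R from 76 -> R from 82

In-order: [19, 27, 76, 78, 82, 87]


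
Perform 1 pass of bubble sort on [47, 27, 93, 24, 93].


Initial: [47, 27, 93, 24, 93]
Pass 1: [27, 47, 24, 93, 93] (2 swaps)

After 1 pass: [27, 47, 24, 93, 93]


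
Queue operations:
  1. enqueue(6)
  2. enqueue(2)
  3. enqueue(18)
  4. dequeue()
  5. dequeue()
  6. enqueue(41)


enqueue(6) -> [6]
enqueue(2) -> [6, 2]
enqueue(18) -> [6, 2, 18]
dequeue()->6, [2, 18]
dequeue()->2, [18]
enqueue(41) -> [18, 41]

Final queue: [18, 41]


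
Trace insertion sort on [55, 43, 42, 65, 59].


Initial: [55, 43, 42, 65, 59]
Insert 43: [43, 55, 42, 65, 59]
Insert 42: [42, 43, 55, 65, 59]
Insert 65: [42, 43, 55, 65, 59]
Insert 59: [42, 43, 55, 59, 65]

Sorted: [42, 43, 55, 59, 65]


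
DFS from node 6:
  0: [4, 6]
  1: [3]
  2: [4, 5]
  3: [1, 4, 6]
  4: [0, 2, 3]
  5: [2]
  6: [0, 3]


Visit 6, push [3, 0]
Visit 0, push [4]
Visit 4, push [3, 2]
Visit 2, push [5]
Visit 5, push []
Visit 3, push [1]
Visit 1, push []

DFS order: [6, 0, 4, 2, 5, 3, 1]


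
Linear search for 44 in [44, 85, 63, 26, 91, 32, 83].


i=0: 44==44 found!

Found at 0, 1 comps


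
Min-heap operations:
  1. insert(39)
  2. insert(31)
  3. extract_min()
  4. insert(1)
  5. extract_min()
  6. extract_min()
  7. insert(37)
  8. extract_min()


insert(39) -> [39]
insert(31) -> [31, 39]
extract_min()->31, [39]
insert(1) -> [1, 39]
extract_min()->1, [39]
extract_min()->39, []
insert(37) -> [37]
extract_min()->37, []

Final heap: []


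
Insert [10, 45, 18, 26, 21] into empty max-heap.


Insert 10: [10]
Insert 45: [45, 10]
Insert 18: [45, 10, 18]
Insert 26: [45, 26, 18, 10]
Insert 21: [45, 26, 18, 10, 21]

Final heap: [45, 26, 18, 10, 21]


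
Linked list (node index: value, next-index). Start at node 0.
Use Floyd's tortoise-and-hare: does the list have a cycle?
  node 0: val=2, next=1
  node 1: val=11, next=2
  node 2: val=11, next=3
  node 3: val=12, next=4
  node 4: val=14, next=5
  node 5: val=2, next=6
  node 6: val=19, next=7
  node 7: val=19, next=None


Floyd's tortoise (slow, +1) and hare (fast, +2):
  init: slow=0, fast=0
  step 1: slow=1, fast=2
  step 2: slow=2, fast=4
  step 3: slow=3, fast=6
  step 4: fast 6->7->None, no cycle

Cycle: no


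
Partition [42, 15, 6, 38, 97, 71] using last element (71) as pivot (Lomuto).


Pivot: 71
  42 <= 71: advance i (no swap)
  15 <= 71: advance i (no swap)
  6 <= 71: advance i (no swap)
  38 <= 71: advance i (no swap)
Place pivot at 4: [42, 15, 6, 38, 71, 97]

Partitioned: [42, 15, 6, 38, 71, 97]


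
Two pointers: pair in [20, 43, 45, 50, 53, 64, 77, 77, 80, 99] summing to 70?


lo=0(20)+hi=9(99)=119
lo=0(20)+hi=8(80)=100
lo=0(20)+hi=7(77)=97
lo=0(20)+hi=6(77)=97
lo=0(20)+hi=5(64)=84
lo=0(20)+hi=4(53)=73
lo=0(20)+hi=3(50)=70

Yes: 20+50=70


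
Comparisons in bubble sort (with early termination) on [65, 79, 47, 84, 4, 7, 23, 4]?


Algorithm: bubble sort (with early termination)
Input: [65, 79, 47, 84, 4, 7, 23, 4]
Sorted: [4, 4, 7, 23, 47, 65, 79, 84]

28


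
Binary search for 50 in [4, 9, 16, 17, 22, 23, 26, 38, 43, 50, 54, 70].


Step 1: lo=0, hi=11, mid=5, val=23
Step 2: lo=6, hi=11, mid=8, val=43
Step 3: lo=9, hi=11, mid=10, val=54
Step 4: lo=9, hi=9, mid=9, val=50

Found at index 9


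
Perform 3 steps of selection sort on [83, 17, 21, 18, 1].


Initial: [83, 17, 21, 18, 1]
Step 1: min=1 at 4
  Swap: [1, 17, 21, 18, 83]
Step 2: min=17 at 1
  Swap: [1, 17, 21, 18, 83]
Step 3: min=18 at 3
  Swap: [1, 17, 18, 21, 83]

After 3 steps: [1, 17, 18, 21, 83]


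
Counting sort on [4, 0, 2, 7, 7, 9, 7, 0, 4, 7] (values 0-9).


Input: [4, 0, 2, 7, 7, 9, 7, 0, 4, 7]
Counts: [2, 0, 1, 0, 2, 0, 0, 4, 0, 1]

Sorted: [0, 0, 2, 4, 4, 7, 7, 7, 7, 9]


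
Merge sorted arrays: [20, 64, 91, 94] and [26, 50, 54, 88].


Take 20 from A
Take 26 from B
Take 50 from B
Take 54 from B
Take 64 from A
Take 88 from B

Merged: [20, 26, 50, 54, 64, 88, 91, 94]


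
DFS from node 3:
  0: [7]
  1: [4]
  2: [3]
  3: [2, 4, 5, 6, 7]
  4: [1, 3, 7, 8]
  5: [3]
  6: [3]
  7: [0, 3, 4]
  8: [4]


Visit 3, push [7, 6, 5, 4, 2]
Visit 2, push []
Visit 4, push [8, 7, 1]
Visit 1, push []
Visit 7, push [0]
Visit 0, push []
Visit 8, push []
Visit 5, push []
Visit 6, push []

DFS order: [3, 2, 4, 1, 7, 0, 8, 5, 6]


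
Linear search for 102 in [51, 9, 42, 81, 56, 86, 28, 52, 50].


i=0: 51!=102
i=1: 9!=102
i=2: 42!=102
i=3: 81!=102
i=4: 56!=102
i=5: 86!=102
i=6: 28!=102
i=7: 52!=102
i=8: 50!=102

Not found, 9 comps


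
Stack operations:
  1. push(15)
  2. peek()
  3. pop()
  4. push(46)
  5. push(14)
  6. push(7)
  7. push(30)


push(15) -> [15]
peek()->15
pop()->15, []
push(46) -> [46]
push(14) -> [46, 14]
push(7) -> [46, 14, 7]
push(30) -> [46, 14, 7, 30]

Final stack: [46, 14, 7, 30]


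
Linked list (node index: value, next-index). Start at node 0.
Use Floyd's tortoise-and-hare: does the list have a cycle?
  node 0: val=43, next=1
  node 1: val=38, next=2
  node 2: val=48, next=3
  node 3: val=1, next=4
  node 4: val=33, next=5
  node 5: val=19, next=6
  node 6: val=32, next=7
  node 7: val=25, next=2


Floyd's tortoise (slow, +1) and hare (fast, +2):
  init: slow=0, fast=0
  step 1: slow=1, fast=2
  step 2: slow=2, fast=4
  step 3: slow=3, fast=6
  step 4: slow=4, fast=2
  step 5: slow=5, fast=4
  step 6: slow=6, fast=6
  slow == fast at node 6: cycle detected

Cycle: yes


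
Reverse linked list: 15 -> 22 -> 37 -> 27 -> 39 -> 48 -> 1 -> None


Step 1: curr=15, set curr.next=prev(None) | reversed so far: 15
Step 2: curr=22, set curr.next=prev(15) | reversed so far: 22 -> 15
Step 3: curr=37, set curr.next=prev(22) | reversed so far: 37 -> 22 -> 15
Step 4: curr=27, set curr.next=prev(37) | reversed so far: 27 -> 37 -> 22 -> 15
Step 5: curr=39, set curr.next=prev(27) | reversed so far: 39 -> 27 -> 37 -> 22 -> 15
Step 6: curr=48, set curr.next=prev(39) | reversed so far: 48 -> 39 -> 27 -> 37 -> 22 -> 15
Step 7: curr=1, set curr.next=prev(48) | reversed so far: 1 -> 48 -> 39 -> 27 -> 37 -> 22 -> 15

1 -> 48 -> 39 -> 27 -> 37 -> 22 -> 15 -> None


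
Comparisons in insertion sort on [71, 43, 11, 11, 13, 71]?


Algorithm: insertion sort
Input: [71, 43, 11, 11, 13, 71]
Sorted: [11, 11, 13, 43, 71, 71]

10


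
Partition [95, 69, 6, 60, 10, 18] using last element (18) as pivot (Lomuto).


Pivot: 18
  6 <= 18: swap -> [6, 69, 95, 60, 10, 18]
  10 <= 18: swap -> [6, 10, 95, 60, 69, 18]
Place pivot at 2: [6, 10, 18, 60, 69, 95]

Partitioned: [6, 10, 18, 60, 69, 95]


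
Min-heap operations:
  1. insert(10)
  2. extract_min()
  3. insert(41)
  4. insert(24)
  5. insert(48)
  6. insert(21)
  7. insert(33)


insert(10) -> [10]
extract_min()->10, []
insert(41) -> [41]
insert(24) -> [24, 41]
insert(48) -> [24, 41, 48]
insert(21) -> [21, 24, 48, 41]
insert(33) -> [21, 24, 48, 41, 33]

Final heap: [21, 24, 48, 41, 33]


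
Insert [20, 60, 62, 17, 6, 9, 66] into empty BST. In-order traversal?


Insert 20: root
Insert 60: R from 20
Insert 62: R from 20 -> R from 60
Insert 17: L from 20
Insert 6: L from 20 -> L from 17
Insert 9: L from 20 -> L from 17 -> R from 6
Insert 66: R from 20 -> R from 60 -> R from 62

In-order: [6, 9, 17, 20, 60, 62, 66]


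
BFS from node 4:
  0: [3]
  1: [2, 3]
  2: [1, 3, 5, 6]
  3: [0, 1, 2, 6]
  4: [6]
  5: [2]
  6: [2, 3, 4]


Visit 4, enqueue [6]
Visit 6, enqueue [2, 3]
Visit 2, enqueue [1, 5]
Visit 3, enqueue [0]
Visit 1, enqueue []
Visit 5, enqueue []
Visit 0, enqueue []

BFS order: [4, 6, 2, 3, 1, 5, 0]


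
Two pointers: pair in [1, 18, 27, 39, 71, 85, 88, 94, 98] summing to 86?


lo=0(1)+hi=8(98)=99
lo=0(1)+hi=7(94)=95
lo=0(1)+hi=6(88)=89
lo=0(1)+hi=5(85)=86

Yes: 1+85=86


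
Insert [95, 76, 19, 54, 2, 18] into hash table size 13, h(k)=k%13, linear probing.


Insert 95: h=4 -> slot 4
Insert 76: h=11 -> slot 11
Insert 19: h=6 -> slot 6
Insert 54: h=2 -> slot 2
Insert 2: h=2, 1 probes -> slot 3
Insert 18: h=5 -> slot 5

Table: [None, None, 54, 2, 95, 18, 19, None, None, None, None, 76, None]


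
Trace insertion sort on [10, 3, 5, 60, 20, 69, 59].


Initial: [10, 3, 5, 60, 20, 69, 59]
Insert 3: [3, 10, 5, 60, 20, 69, 59]
Insert 5: [3, 5, 10, 60, 20, 69, 59]
Insert 60: [3, 5, 10, 60, 20, 69, 59]
Insert 20: [3, 5, 10, 20, 60, 69, 59]
Insert 69: [3, 5, 10, 20, 60, 69, 59]
Insert 59: [3, 5, 10, 20, 59, 60, 69]

Sorted: [3, 5, 10, 20, 59, 60, 69]


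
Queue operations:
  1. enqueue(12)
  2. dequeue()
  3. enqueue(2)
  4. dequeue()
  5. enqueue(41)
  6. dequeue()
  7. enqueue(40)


enqueue(12) -> [12]
dequeue()->12, []
enqueue(2) -> [2]
dequeue()->2, []
enqueue(41) -> [41]
dequeue()->41, []
enqueue(40) -> [40]

Final queue: [40]


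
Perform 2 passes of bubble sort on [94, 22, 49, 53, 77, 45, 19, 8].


Initial: [94, 22, 49, 53, 77, 45, 19, 8]
Pass 1: [22, 49, 53, 77, 45, 19, 8, 94] (7 swaps)
Pass 2: [22, 49, 53, 45, 19, 8, 77, 94] (3 swaps)

After 2 passes: [22, 49, 53, 45, 19, 8, 77, 94]


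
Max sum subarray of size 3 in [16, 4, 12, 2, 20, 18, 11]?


[0:3]: 32
[1:4]: 18
[2:5]: 34
[3:6]: 40
[4:7]: 49

Max: 49 at [4:7]


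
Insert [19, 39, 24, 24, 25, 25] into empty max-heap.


Insert 19: [19]
Insert 39: [39, 19]
Insert 24: [39, 19, 24]
Insert 24: [39, 24, 24, 19]
Insert 25: [39, 25, 24, 19, 24]
Insert 25: [39, 25, 25, 19, 24, 24]

Final heap: [39, 25, 25, 19, 24, 24]


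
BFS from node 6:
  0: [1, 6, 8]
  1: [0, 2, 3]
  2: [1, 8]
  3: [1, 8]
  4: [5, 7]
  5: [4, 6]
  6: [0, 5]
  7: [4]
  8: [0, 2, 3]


Visit 6, enqueue [0, 5]
Visit 0, enqueue [1, 8]
Visit 5, enqueue [4]
Visit 1, enqueue [2, 3]
Visit 8, enqueue []
Visit 4, enqueue [7]
Visit 2, enqueue []
Visit 3, enqueue []
Visit 7, enqueue []

BFS order: [6, 0, 5, 1, 8, 4, 2, 3, 7]


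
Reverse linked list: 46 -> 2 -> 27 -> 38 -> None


Step 1: curr=46, set curr.next=prev(None) | reversed so far: 46
Step 2: curr=2, set curr.next=prev(46) | reversed so far: 2 -> 46
Step 3: curr=27, set curr.next=prev(2) | reversed so far: 27 -> 2 -> 46
Step 4: curr=38, set curr.next=prev(27) | reversed so far: 38 -> 27 -> 2 -> 46

38 -> 27 -> 2 -> 46 -> None


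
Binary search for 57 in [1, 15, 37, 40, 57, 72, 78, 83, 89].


Step 1: lo=0, hi=8, mid=4, val=57

Found at index 4


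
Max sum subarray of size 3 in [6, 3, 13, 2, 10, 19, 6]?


[0:3]: 22
[1:4]: 18
[2:5]: 25
[3:6]: 31
[4:7]: 35

Max: 35 at [4:7]


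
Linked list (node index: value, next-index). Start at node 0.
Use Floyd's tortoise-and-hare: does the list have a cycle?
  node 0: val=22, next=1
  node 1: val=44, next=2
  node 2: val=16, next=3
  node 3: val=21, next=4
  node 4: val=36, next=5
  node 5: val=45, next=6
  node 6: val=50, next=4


Floyd's tortoise (slow, +1) and hare (fast, +2):
  init: slow=0, fast=0
  step 1: slow=1, fast=2
  step 2: slow=2, fast=4
  step 3: slow=3, fast=6
  step 4: slow=4, fast=5
  step 5: slow=5, fast=4
  step 6: slow=6, fast=6
  slow == fast at node 6: cycle detected

Cycle: yes


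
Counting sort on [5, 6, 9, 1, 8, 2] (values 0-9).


Input: [5, 6, 9, 1, 8, 2]
Counts: [0, 1, 1, 0, 0, 1, 1, 0, 1, 1]

Sorted: [1, 2, 5, 6, 8, 9]


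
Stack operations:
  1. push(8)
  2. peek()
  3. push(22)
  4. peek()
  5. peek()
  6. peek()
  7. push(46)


push(8) -> [8]
peek()->8
push(22) -> [8, 22]
peek()->22
peek()->22
peek()->22
push(46) -> [8, 22, 46]

Final stack: [8, 22, 46]


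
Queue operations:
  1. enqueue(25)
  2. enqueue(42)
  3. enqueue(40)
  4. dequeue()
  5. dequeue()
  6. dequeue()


enqueue(25) -> [25]
enqueue(42) -> [25, 42]
enqueue(40) -> [25, 42, 40]
dequeue()->25, [42, 40]
dequeue()->42, [40]
dequeue()->40, []

Final queue: []


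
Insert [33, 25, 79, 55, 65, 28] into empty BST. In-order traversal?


Insert 33: root
Insert 25: L from 33
Insert 79: R from 33
Insert 55: R from 33 -> L from 79
Insert 65: R from 33 -> L from 79 -> R from 55
Insert 28: L from 33 -> R from 25

In-order: [25, 28, 33, 55, 65, 79]


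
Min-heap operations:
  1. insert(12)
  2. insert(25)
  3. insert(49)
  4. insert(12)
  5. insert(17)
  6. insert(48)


insert(12) -> [12]
insert(25) -> [12, 25]
insert(49) -> [12, 25, 49]
insert(12) -> [12, 12, 49, 25]
insert(17) -> [12, 12, 49, 25, 17]
insert(48) -> [12, 12, 48, 25, 17, 49]

Final heap: [12, 12, 48, 25, 17, 49]


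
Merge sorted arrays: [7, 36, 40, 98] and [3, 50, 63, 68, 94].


Take 3 from B
Take 7 from A
Take 36 from A
Take 40 from A
Take 50 from B
Take 63 from B
Take 68 from B
Take 94 from B

Merged: [3, 7, 36, 40, 50, 63, 68, 94, 98]


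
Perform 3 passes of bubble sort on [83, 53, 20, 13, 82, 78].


Initial: [83, 53, 20, 13, 82, 78]
Pass 1: [53, 20, 13, 82, 78, 83] (5 swaps)
Pass 2: [20, 13, 53, 78, 82, 83] (3 swaps)
Pass 3: [13, 20, 53, 78, 82, 83] (1 swaps)

After 3 passes: [13, 20, 53, 78, 82, 83]


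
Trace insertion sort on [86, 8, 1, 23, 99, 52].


Initial: [86, 8, 1, 23, 99, 52]
Insert 8: [8, 86, 1, 23, 99, 52]
Insert 1: [1, 8, 86, 23, 99, 52]
Insert 23: [1, 8, 23, 86, 99, 52]
Insert 99: [1, 8, 23, 86, 99, 52]
Insert 52: [1, 8, 23, 52, 86, 99]

Sorted: [1, 8, 23, 52, 86, 99]


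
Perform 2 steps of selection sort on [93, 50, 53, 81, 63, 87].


Initial: [93, 50, 53, 81, 63, 87]
Step 1: min=50 at 1
  Swap: [50, 93, 53, 81, 63, 87]
Step 2: min=53 at 2
  Swap: [50, 53, 93, 81, 63, 87]

After 2 steps: [50, 53, 93, 81, 63, 87]


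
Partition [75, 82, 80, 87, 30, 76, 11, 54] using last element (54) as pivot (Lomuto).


Pivot: 54
  30 <= 54: swap -> [30, 82, 80, 87, 75, 76, 11, 54]
  11 <= 54: swap -> [30, 11, 80, 87, 75, 76, 82, 54]
Place pivot at 2: [30, 11, 54, 87, 75, 76, 82, 80]

Partitioned: [30, 11, 54, 87, 75, 76, 82, 80]


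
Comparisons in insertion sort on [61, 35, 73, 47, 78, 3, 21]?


Algorithm: insertion sort
Input: [61, 35, 73, 47, 78, 3, 21]
Sorted: [3, 21, 35, 47, 61, 73, 78]

17


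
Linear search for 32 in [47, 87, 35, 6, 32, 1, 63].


i=0: 47!=32
i=1: 87!=32
i=2: 35!=32
i=3: 6!=32
i=4: 32==32 found!

Found at 4, 5 comps


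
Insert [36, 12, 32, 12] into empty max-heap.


Insert 36: [36]
Insert 12: [36, 12]
Insert 32: [36, 12, 32]
Insert 12: [36, 12, 32, 12]

Final heap: [36, 12, 32, 12]


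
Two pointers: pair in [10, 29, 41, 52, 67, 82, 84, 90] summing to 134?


lo=0(10)+hi=7(90)=100
lo=1(29)+hi=7(90)=119
lo=2(41)+hi=7(90)=131
lo=3(52)+hi=7(90)=142
lo=3(52)+hi=6(84)=136
lo=3(52)+hi=5(82)=134

Yes: 52+82=134


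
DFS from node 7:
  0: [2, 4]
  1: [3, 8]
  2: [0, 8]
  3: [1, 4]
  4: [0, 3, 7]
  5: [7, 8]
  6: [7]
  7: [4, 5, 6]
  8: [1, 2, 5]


Visit 7, push [6, 5, 4]
Visit 4, push [3, 0]
Visit 0, push [2]
Visit 2, push [8]
Visit 8, push [5, 1]
Visit 1, push [3]
Visit 3, push []
Visit 5, push []
Visit 6, push []

DFS order: [7, 4, 0, 2, 8, 1, 3, 5, 6]


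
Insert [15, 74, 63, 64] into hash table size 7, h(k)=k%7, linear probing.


Insert 15: h=1 -> slot 1
Insert 74: h=4 -> slot 4
Insert 63: h=0 -> slot 0
Insert 64: h=1, 1 probes -> slot 2

Table: [63, 15, 64, None, 74, None, None]


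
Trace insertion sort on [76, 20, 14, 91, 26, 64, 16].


Initial: [76, 20, 14, 91, 26, 64, 16]
Insert 20: [20, 76, 14, 91, 26, 64, 16]
Insert 14: [14, 20, 76, 91, 26, 64, 16]
Insert 91: [14, 20, 76, 91, 26, 64, 16]
Insert 26: [14, 20, 26, 76, 91, 64, 16]
Insert 64: [14, 20, 26, 64, 76, 91, 16]
Insert 16: [14, 16, 20, 26, 64, 76, 91]

Sorted: [14, 16, 20, 26, 64, 76, 91]


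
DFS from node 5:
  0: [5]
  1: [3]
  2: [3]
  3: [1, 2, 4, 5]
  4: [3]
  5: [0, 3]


Visit 5, push [3, 0]
Visit 0, push []
Visit 3, push [4, 2, 1]
Visit 1, push []
Visit 2, push []
Visit 4, push []

DFS order: [5, 0, 3, 1, 2, 4]


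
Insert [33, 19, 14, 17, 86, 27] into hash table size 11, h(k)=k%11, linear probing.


Insert 33: h=0 -> slot 0
Insert 19: h=8 -> slot 8
Insert 14: h=3 -> slot 3
Insert 17: h=6 -> slot 6
Insert 86: h=9 -> slot 9
Insert 27: h=5 -> slot 5

Table: [33, None, None, 14, None, 27, 17, None, 19, 86, None]


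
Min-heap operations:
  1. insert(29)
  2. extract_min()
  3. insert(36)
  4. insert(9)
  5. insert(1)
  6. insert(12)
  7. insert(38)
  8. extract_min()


insert(29) -> [29]
extract_min()->29, []
insert(36) -> [36]
insert(9) -> [9, 36]
insert(1) -> [1, 36, 9]
insert(12) -> [1, 12, 9, 36]
insert(38) -> [1, 12, 9, 36, 38]
extract_min()->1, [9, 12, 38, 36]

Final heap: [9, 12, 38, 36]


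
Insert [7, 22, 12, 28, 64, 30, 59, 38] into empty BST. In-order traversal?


Insert 7: root
Insert 22: R from 7
Insert 12: R from 7 -> L from 22
Insert 28: R from 7 -> R from 22
Insert 64: R from 7 -> R from 22 -> R from 28
Insert 30: R from 7 -> R from 22 -> R from 28 -> L from 64
Insert 59: R from 7 -> R from 22 -> R from 28 -> L from 64 -> R from 30
Insert 38: R from 7 -> R from 22 -> R from 28 -> L from 64 -> R from 30 -> L from 59

In-order: [7, 12, 22, 28, 30, 38, 59, 64]


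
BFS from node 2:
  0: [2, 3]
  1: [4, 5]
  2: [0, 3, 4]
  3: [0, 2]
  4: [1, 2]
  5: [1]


Visit 2, enqueue [0, 3, 4]
Visit 0, enqueue []
Visit 3, enqueue []
Visit 4, enqueue [1]
Visit 1, enqueue [5]
Visit 5, enqueue []

BFS order: [2, 0, 3, 4, 1, 5]


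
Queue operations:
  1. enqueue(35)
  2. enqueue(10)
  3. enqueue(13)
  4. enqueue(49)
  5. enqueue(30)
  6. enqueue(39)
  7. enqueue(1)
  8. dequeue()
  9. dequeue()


enqueue(35) -> [35]
enqueue(10) -> [35, 10]
enqueue(13) -> [35, 10, 13]
enqueue(49) -> [35, 10, 13, 49]
enqueue(30) -> [35, 10, 13, 49, 30]
enqueue(39) -> [35, 10, 13, 49, 30, 39]
enqueue(1) -> [35, 10, 13, 49, 30, 39, 1]
dequeue()->35, [10, 13, 49, 30, 39, 1]
dequeue()->10, [13, 49, 30, 39, 1]

Final queue: [13, 49, 30, 39, 1]


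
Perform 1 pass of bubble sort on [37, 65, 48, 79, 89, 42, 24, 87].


Initial: [37, 65, 48, 79, 89, 42, 24, 87]
Pass 1: [37, 48, 65, 79, 42, 24, 87, 89] (4 swaps)

After 1 pass: [37, 48, 65, 79, 42, 24, 87, 89]


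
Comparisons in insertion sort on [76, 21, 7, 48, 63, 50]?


Algorithm: insertion sort
Input: [76, 21, 7, 48, 63, 50]
Sorted: [7, 21, 48, 50, 63, 76]

10


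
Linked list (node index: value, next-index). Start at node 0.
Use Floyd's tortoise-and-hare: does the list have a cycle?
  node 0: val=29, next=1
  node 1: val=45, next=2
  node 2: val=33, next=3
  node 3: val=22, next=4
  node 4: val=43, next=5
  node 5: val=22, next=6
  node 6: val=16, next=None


Floyd's tortoise (slow, +1) and hare (fast, +2):
  init: slow=0, fast=0
  step 1: slow=1, fast=2
  step 2: slow=2, fast=4
  step 3: slow=3, fast=6
  step 4: fast -> None, no cycle

Cycle: no


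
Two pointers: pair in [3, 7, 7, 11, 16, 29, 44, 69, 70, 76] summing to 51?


lo=0(3)+hi=9(76)=79
lo=0(3)+hi=8(70)=73
lo=0(3)+hi=7(69)=72
lo=0(3)+hi=6(44)=47
lo=1(7)+hi=6(44)=51

Yes: 7+44=51


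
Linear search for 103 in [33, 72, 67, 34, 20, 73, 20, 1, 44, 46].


i=0: 33!=103
i=1: 72!=103
i=2: 67!=103
i=3: 34!=103
i=4: 20!=103
i=5: 73!=103
i=6: 20!=103
i=7: 1!=103
i=8: 44!=103
i=9: 46!=103

Not found, 10 comps


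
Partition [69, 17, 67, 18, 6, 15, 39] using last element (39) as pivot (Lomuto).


Pivot: 39
  17 <= 39: swap -> [17, 69, 67, 18, 6, 15, 39]
  18 <= 39: swap -> [17, 18, 67, 69, 6, 15, 39]
  6 <= 39: swap -> [17, 18, 6, 69, 67, 15, 39]
  15 <= 39: swap -> [17, 18, 6, 15, 67, 69, 39]
Place pivot at 4: [17, 18, 6, 15, 39, 69, 67]

Partitioned: [17, 18, 6, 15, 39, 69, 67]


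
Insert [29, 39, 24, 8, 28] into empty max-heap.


Insert 29: [29]
Insert 39: [39, 29]
Insert 24: [39, 29, 24]
Insert 8: [39, 29, 24, 8]
Insert 28: [39, 29, 24, 8, 28]

Final heap: [39, 29, 24, 8, 28]


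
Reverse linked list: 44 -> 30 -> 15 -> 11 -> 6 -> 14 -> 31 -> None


Step 1: curr=44, set curr.next=prev(None) | reversed so far: 44
Step 2: curr=30, set curr.next=prev(44) | reversed so far: 30 -> 44
Step 3: curr=15, set curr.next=prev(30) | reversed so far: 15 -> 30 -> 44
Step 4: curr=11, set curr.next=prev(15) | reversed so far: 11 -> 15 -> 30 -> 44
Step 5: curr=6, set curr.next=prev(11) | reversed so far: 6 -> 11 -> 15 -> 30 -> 44
Step 6: curr=14, set curr.next=prev(6) | reversed so far: 14 -> 6 -> 11 -> 15 -> 30 -> 44
Step 7: curr=31, set curr.next=prev(14) | reversed so far: 31 -> 14 -> 6 -> 11 -> 15 -> 30 -> 44

31 -> 14 -> 6 -> 11 -> 15 -> 30 -> 44 -> None


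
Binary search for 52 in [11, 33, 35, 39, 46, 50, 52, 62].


Step 1: lo=0, hi=7, mid=3, val=39
Step 2: lo=4, hi=7, mid=5, val=50
Step 3: lo=6, hi=7, mid=6, val=52

Found at index 6


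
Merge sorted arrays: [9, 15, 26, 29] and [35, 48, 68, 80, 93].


Take 9 from A
Take 15 from A
Take 26 from A
Take 29 from A

Merged: [9, 15, 26, 29, 35, 48, 68, 80, 93]


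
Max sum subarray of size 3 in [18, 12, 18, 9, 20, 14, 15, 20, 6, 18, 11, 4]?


[0:3]: 48
[1:4]: 39
[2:5]: 47
[3:6]: 43
[4:7]: 49
[5:8]: 49
[6:9]: 41
[7:10]: 44
[8:11]: 35
[9:12]: 33

Max: 49 at [4:7]


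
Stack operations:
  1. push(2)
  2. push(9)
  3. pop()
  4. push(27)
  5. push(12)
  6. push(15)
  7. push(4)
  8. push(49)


push(2) -> [2]
push(9) -> [2, 9]
pop()->9, [2]
push(27) -> [2, 27]
push(12) -> [2, 27, 12]
push(15) -> [2, 27, 12, 15]
push(4) -> [2, 27, 12, 15, 4]
push(49) -> [2, 27, 12, 15, 4, 49]

Final stack: [2, 27, 12, 15, 4, 49]


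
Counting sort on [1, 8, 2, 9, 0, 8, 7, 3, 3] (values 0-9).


Input: [1, 8, 2, 9, 0, 8, 7, 3, 3]
Counts: [1, 1, 1, 2, 0, 0, 0, 1, 2, 1]

Sorted: [0, 1, 2, 3, 3, 7, 8, 8, 9]


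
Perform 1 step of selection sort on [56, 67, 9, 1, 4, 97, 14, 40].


Initial: [56, 67, 9, 1, 4, 97, 14, 40]
Step 1: min=1 at 3
  Swap: [1, 67, 9, 56, 4, 97, 14, 40]

After 1 step: [1, 67, 9, 56, 4, 97, 14, 40]


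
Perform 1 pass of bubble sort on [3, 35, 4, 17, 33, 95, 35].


Initial: [3, 35, 4, 17, 33, 95, 35]
Pass 1: [3, 4, 17, 33, 35, 35, 95] (4 swaps)

After 1 pass: [3, 4, 17, 33, 35, 35, 95]


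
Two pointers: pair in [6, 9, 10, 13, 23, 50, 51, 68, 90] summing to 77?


lo=0(6)+hi=8(90)=96
lo=0(6)+hi=7(68)=74
lo=1(9)+hi=7(68)=77

Yes: 9+68=77


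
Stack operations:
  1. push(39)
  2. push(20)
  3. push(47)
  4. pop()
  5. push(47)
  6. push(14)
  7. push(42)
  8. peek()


push(39) -> [39]
push(20) -> [39, 20]
push(47) -> [39, 20, 47]
pop()->47, [39, 20]
push(47) -> [39, 20, 47]
push(14) -> [39, 20, 47, 14]
push(42) -> [39, 20, 47, 14, 42]
peek()->42

Final stack: [39, 20, 47, 14, 42]


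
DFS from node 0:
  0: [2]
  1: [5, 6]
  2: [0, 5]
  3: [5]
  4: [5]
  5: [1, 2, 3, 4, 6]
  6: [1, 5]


Visit 0, push [2]
Visit 2, push [5]
Visit 5, push [6, 4, 3, 1]
Visit 1, push [6]
Visit 6, push []
Visit 3, push []
Visit 4, push []

DFS order: [0, 2, 5, 1, 6, 3, 4]


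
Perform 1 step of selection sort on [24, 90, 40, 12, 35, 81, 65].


Initial: [24, 90, 40, 12, 35, 81, 65]
Step 1: min=12 at 3
  Swap: [12, 90, 40, 24, 35, 81, 65]

After 1 step: [12, 90, 40, 24, 35, 81, 65]


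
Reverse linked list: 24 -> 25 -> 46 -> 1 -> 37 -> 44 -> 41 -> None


Step 1: curr=24, set curr.next=prev(None) | reversed so far: 24
Step 2: curr=25, set curr.next=prev(24) | reversed so far: 25 -> 24
Step 3: curr=46, set curr.next=prev(25) | reversed so far: 46 -> 25 -> 24
Step 4: curr=1, set curr.next=prev(46) | reversed so far: 1 -> 46 -> 25 -> 24
Step 5: curr=37, set curr.next=prev(1) | reversed so far: 37 -> 1 -> 46 -> 25 -> 24
Step 6: curr=44, set curr.next=prev(37) | reversed so far: 44 -> 37 -> 1 -> 46 -> 25 -> 24
Step 7: curr=41, set curr.next=prev(44) | reversed so far: 41 -> 44 -> 37 -> 1 -> 46 -> 25 -> 24

41 -> 44 -> 37 -> 1 -> 46 -> 25 -> 24 -> None


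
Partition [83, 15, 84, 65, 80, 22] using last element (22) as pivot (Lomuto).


Pivot: 22
  15 <= 22: swap -> [15, 83, 84, 65, 80, 22]
Place pivot at 1: [15, 22, 84, 65, 80, 83]

Partitioned: [15, 22, 84, 65, 80, 83]


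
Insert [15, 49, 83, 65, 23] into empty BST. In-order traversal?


Insert 15: root
Insert 49: R from 15
Insert 83: R from 15 -> R from 49
Insert 65: R from 15 -> R from 49 -> L from 83
Insert 23: R from 15 -> L from 49

In-order: [15, 23, 49, 65, 83]


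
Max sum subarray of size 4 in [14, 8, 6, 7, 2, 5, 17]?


[0:4]: 35
[1:5]: 23
[2:6]: 20
[3:7]: 31

Max: 35 at [0:4]


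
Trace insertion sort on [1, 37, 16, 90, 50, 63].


Initial: [1, 37, 16, 90, 50, 63]
Insert 37: [1, 37, 16, 90, 50, 63]
Insert 16: [1, 16, 37, 90, 50, 63]
Insert 90: [1, 16, 37, 90, 50, 63]
Insert 50: [1, 16, 37, 50, 90, 63]
Insert 63: [1, 16, 37, 50, 63, 90]

Sorted: [1, 16, 37, 50, 63, 90]


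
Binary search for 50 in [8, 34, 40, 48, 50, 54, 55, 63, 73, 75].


Step 1: lo=0, hi=9, mid=4, val=50

Found at index 4


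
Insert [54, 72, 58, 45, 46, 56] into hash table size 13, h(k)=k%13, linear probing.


Insert 54: h=2 -> slot 2
Insert 72: h=7 -> slot 7
Insert 58: h=6 -> slot 6
Insert 45: h=6, 2 probes -> slot 8
Insert 46: h=7, 2 probes -> slot 9
Insert 56: h=4 -> slot 4

Table: [None, None, 54, None, 56, None, 58, 72, 45, 46, None, None, None]


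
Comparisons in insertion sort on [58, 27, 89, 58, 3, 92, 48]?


Algorithm: insertion sort
Input: [58, 27, 89, 58, 3, 92, 48]
Sorted: [3, 27, 48, 58, 58, 89, 92]

14


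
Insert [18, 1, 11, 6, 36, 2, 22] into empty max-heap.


Insert 18: [18]
Insert 1: [18, 1]
Insert 11: [18, 1, 11]
Insert 6: [18, 6, 11, 1]
Insert 36: [36, 18, 11, 1, 6]
Insert 2: [36, 18, 11, 1, 6, 2]
Insert 22: [36, 18, 22, 1, 6, 2, 11]

Final heap: [36, 18, 22, 1, 6, 2, 11]


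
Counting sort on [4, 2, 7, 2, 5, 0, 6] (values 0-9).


Input: [4, 2, 7, 2, 5, 0, 6]
Counts: [1, 0, 2, 0, 1, 1, 1, 1, 0, 0]

Sorted: [0, 2, 2, 4, 5, 6, 7]


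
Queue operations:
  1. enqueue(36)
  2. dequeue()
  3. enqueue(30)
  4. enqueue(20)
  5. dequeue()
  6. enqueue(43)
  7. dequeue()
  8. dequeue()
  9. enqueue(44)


enqueue(36) -> [36]
dequeue()->36, []
enqueue(30) -> [30]
enqueue(20) -> [30, 20]
dequeue()->30, [20]
enqueue(43) -> [20, 43]
dequeue()->20, [43]
dequeue()->43, []
enqueue(44) -> [44]

Final queue: [44]


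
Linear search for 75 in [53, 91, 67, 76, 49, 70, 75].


i=0: 53!=75
i=1: 91!=75
i=2: 67!=75
i=3: 76!=75
i=4: 49!=75
i=5: 70!=75
i=6: 75==75 found!

Found at 6, 7 comps


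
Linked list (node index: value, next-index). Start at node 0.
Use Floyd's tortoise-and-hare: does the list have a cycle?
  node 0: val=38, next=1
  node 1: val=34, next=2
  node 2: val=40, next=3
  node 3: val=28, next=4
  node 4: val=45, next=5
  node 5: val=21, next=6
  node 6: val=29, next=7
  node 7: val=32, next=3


Floyd's tortoise (slow, +1) and hare (fast, +2):
  init: slow=0, fast=0
  step 1: slow=1, fast=2
  step 2: slow=2, fast=4
  step 3: slow=3, fast=6
  step 4: slow=4, fast=3
  step 5: slow=5, fast=5
  slow == fast at node 5: cycle detected

Cycle: yes


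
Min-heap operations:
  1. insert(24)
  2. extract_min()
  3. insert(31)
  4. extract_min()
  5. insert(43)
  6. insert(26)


insert(24) -> [24]
extract_min()->24, []
insert(31) -> [31]
extract_min()->31, []
insert(43) -> [43]
insert(26) -> [26, 43]

Final heap: [26, 43]


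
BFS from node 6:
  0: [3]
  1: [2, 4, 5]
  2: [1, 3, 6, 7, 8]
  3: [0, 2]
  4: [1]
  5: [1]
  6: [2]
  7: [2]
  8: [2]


Visit 6, enqueue [2]
Visit 2, enqueue [1, 3, 7, 8]
Visit 1, enqueue [4, 5]
Visit 3, enqueue [0]
Visit 7, enqueue []
Visit 8, enqueue []
Visit 4, enqueue []
Visit 5, enqueue []
Visit 0, enqueue []

BFS order: [6, 2, 1, 3, 7, 8, 4, 5, 0]


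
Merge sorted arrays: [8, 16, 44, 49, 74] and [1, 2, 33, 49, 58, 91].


Take 1 from B
Take 2 from B
Take 8 from A
Take 16 from A
Take 33 from B
Take 44 from A
Take 49 from A
Take 49 from B
Take 58 from B
Take 74 from A

Merged: [1, 2, 8, 16, 33, 44, 49, 49, 58, 74, 91]


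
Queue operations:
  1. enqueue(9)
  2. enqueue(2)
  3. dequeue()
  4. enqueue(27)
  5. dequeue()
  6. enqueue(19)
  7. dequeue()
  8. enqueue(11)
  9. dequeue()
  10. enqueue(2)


enqueue(9) -> [9]
enqueue(2) -> [9, 2]
dequeue()->9, [2]
enqueue(27) -> [2, 27]
dequeue()->2, [27]
enqueue(19) -> [27, 19]
dequeue()->27, [19]
enqueue(11) -> [19, 11]
dequeue()->19, [11]
enqueue(2) -> [11, 2]

Final queue: [11, 2]


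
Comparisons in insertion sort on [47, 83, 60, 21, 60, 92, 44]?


Algorithm: insertion sort
Input: [47, 83, 60, 21, 60, 92, 44]
Sorted: [21, 44, 47, 60, 60, 83, 92]

15


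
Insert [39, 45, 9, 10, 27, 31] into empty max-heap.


Insert 39: [39]
Insert 45: [45, 39]
Insert 9: [45, 39, 9]
Insert 10: [45, 39, 9, 10]
Insert 27: [45, 39, 9, 10, 27]
Insert 31: [45, 39, 31, 10, 27, 9]

Final heap: [45, 39, 31, 10, 27, 9]


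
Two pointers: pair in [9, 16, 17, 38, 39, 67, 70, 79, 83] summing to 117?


lo=0(9)+hi=8(83)=92
lo=1(16)+hi=8(83)=99
lo=2(17)+hi=8(83)=100
lo=3(38)+hi=8(83)=121
lo=3(38)+hi=7(79)=117

Yes: 38+79=117


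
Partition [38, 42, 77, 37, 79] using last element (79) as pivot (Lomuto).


Pivot: 79
  38 <= 79: advance i (no swap)
  42 <= 79: advance i (no swap)
  77 <= 79: advance i (no swap)
  37 <= 79: advance i (no swap)
Place pivot at 4: [38, 42, 77, 37, 79]

Partitioned: [38, 42, 77, 37, 79]


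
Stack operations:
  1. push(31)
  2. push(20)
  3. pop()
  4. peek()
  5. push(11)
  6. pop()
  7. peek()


push(31) -> [31]
push(20) -> [31, 20]
pop()->20, [31]
peek()->31
push(11) -> [31, 11]
pop()->11, [31]
peek()->31

Final stack: [31]


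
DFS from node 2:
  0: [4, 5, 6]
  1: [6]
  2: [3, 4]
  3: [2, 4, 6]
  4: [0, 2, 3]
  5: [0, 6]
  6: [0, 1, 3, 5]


Visit 2, push [4, 3]
Visit 3, push [6, 4]
Visit 4, push [0]
Visit 0, push [6, 5]
Visit 5, push [6]
Visit 6, push [1]
Visit 1, push []

DFS order: [2, 3, 4, 0, 5, 6, 1]


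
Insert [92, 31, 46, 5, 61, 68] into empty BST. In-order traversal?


Insert 92: root
Insert 31: L from 92
Insert 46: L from 92 -> R from 31
Insert 5: L from 92 -> L from 31
Insert 61: L from 92 -> R from 31 -> R from 46
Insert 68: L from 92 -> R from 31 -> R from 46 -> R from 61

In-order: [5, 31, 46, 61, 68, 92]


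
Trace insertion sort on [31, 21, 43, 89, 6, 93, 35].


Initial: [31, 21, 43, 89, 6, 93, 35]
Insert 21: [21, 31, 43, 89, 6, 93, 35]
Insert 43: [21, 31, 43, 89, 6, 93, 35]
Insert 89: [21, 31, 43, 89, 6, 93, 35]
Insert 6: [6, 21, 31, 43, 89, 93, 35]
Insert 93: [6, 21, 31, 43, 89, 93, 35]
Insert 35: [6, 21, 31, 35, 43, 89, 93]

Sorted: [6, 21, 31, 35, 43, 89, 93]


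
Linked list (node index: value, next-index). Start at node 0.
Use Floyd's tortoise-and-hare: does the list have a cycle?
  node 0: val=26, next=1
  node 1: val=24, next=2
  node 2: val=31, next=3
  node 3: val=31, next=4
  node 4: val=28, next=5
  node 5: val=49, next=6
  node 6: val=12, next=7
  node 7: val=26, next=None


Floyd's tortoise (slow, +1) and hare (fast, +2):
  init: slow=0, fast=0
  step 1: slow=1, fast=2
  step 2: slow=2, fast=4
  step 3: slow=3, fast=6
  step 4: fast 6->7->None, no cycle

Cycle: no


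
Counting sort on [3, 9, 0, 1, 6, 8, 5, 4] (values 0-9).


Input: [3, 9, 0, 1, 6, 8, 5, 4]
Counts: [1, 1, 0, 1, 1, 1, 1, 0, 1, 1]

Sorted: [0, 1, 3, 4, 5, 6, 8, 9]


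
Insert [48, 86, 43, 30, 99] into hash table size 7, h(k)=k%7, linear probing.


Insert 48: h=6 -> slot 6
Insert 86: h=2 -> slot 2
Insert 43: h=1 -> slot 1
Insert 30: h=2, 1 probes -> slot 3
Insert 99: h=1, 3 probes -> slot 4

Table: [None, 43, 86, 30, 99, None, 48]


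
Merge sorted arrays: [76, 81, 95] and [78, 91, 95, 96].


Take 76 from A
Take 78 from B
Take 81 from A
Take 91 from B
Take 95 from A

Merged: [76, 78, 81, 91, 95, 95, 96]


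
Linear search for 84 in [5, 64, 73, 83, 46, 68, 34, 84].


i=0: 5!=84
i=1: 64!=84
i=2: 73!=84
i=3: 83!=84
i=4: 46!=84
i=5: 68!=84
i=6: 34!=84
i=7: 84==84 found!

Found at 7, 8 comps


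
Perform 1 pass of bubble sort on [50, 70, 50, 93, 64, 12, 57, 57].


Initial: [50, 70, 50, 93, 64, 12, 57, 57]
Pass 1: [50, 50, 70, 64, 12, 57, 57, 93] (5 swaps)

After 1 pass: [50, 50, 70, 64, 12, 57, 57, 93]


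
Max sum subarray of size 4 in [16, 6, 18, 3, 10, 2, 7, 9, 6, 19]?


[0:4]: 43
[1:5]: 37
[2:6]: 33
[3:7]: 22
[4:8]: 28
[5:9]: 24
[6:10]: 41

Max: 43 at [0:4]


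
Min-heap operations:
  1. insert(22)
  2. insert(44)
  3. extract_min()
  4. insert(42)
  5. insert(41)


insert(22) -> [22]
insert(44) -> [22, 44]
extract_min()->22, [44]
insert(42) -> [42, 44]
insert(41) -> [41, 44, 42]

Final heap: [41, 44, 42]


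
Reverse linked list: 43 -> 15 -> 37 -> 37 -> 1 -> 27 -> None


Step 1: curr=43, set curr.next=prev(None) | reversed so far: 43
Step 2: curr=15, set curr.next=prev(43) | reversed so far: 15 -> 43
Step 3: curr=37, set curr.next=prev(15) | reversed so far: 37 -> 15 -> 43
Step 4: curr=37, set curr.next=prev(37) | reversed so far: 37 -> 37 -> 15 -> 43
Step 5: curr=1, set curr.next=prev(37) | reversed so far: 1 -> 37 -> 37 -> 15 -> 43
Step 6: curr=27, set curr.next=prev(1) | reversed so far: 27 -> 1 -> 37 -> 37 -> 15 -> 43

27 -> 1 -> 37 -> 37 -> 15 -> 43 -> None
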